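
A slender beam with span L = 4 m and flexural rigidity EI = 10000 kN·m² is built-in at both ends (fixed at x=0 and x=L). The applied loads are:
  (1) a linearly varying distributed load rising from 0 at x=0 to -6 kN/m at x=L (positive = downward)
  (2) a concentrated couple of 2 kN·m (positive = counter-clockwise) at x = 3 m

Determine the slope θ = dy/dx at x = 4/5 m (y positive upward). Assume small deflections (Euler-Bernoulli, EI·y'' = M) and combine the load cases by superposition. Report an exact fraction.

θ(4/5) = 87/781250 rad

Load 1 — triangular load w₀=-6 kN/m (0→w₀ over full span):
  θ_1 = -w₀(2x(L-x)(L-2x)(x+2L)+x²(L-x)²)/(120LEI) = -(-6)·(2·(4/5)·(4-(4/5))·(4-2·(4/5))·((4/5)+2·4)+(4/5)²·(4-(4/5))²)/(120·4·10000) = 56/390625 rad
Load 2 — applied couple M₀=2 kN·m at a=3 m (b=L-a=1):
  θ_2 = (R_Ax²/2 - M_Ax)/EI  [x≤a] with R_A=9/16, M_A=5/8 = ((9/16)·(4/5)²/2 - (5/8)·(4/5))/10000 = -1/31250 rad
Superposition: θ = Σ θ_i = 87/781250 rad ≈ 0.000111 rad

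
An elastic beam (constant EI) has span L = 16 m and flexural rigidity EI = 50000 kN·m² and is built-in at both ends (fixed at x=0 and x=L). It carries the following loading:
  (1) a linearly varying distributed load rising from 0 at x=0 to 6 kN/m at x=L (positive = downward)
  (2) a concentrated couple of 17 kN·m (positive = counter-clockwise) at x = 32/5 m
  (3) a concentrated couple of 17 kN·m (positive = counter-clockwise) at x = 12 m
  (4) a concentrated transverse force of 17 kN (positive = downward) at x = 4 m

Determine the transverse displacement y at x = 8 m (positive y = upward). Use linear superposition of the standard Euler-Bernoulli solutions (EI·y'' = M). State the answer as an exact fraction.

Load 1 — triangular load w₀=6 kN/m (0→w₀ over full span):
  y_1 = -w₀x²(L-x)²(x+2L)/(120LEI) = -6·8²·(16-8)²·(8+2·16)/(120·16·50000) = -32/3125 m
Load 2 — applied couple M₀=17 kN·m at a=32/5 m (b=L-a=48/5):
  y_2 = (R_Ax³/6 - M_Ax²/2 - M₀(x-a)²/2)/EI  [x>a] with R_A=153/100, M_A=51/25 = ((153/100)·8³/6 - (51/25)·8²/2 - 17·(8-(32/5))²/2)/50000 = 68/78125 m
Load 3 — applied couple M₀=17 kN·m at a=12 m (b=L-a=4):
  y_3 = (R_Ax³/6 - M_Ax²/2)/EI  [x≤a] with R_A=153/128, M_A=85/16 = ((153/128)·8³/6 - (85/16)·8²/2)/50000 = -17/12500 m
Load 4 — point force P=17 kN at a=4 m (b=L-a=12):
  y_4 = -Pa²(L-x)²(3bL-(3b+a)(L-x))/(6L³EI)  [x>a] = -17·4²·(16-8)²·(3·12·16-(3·12+4)·(16-8))/(6·16³·50000) = -34/9375 m
Superposition: y = Σ y_i = -13459/937500 m ≈ -0.014356 m

y(8) = -13459/937500 m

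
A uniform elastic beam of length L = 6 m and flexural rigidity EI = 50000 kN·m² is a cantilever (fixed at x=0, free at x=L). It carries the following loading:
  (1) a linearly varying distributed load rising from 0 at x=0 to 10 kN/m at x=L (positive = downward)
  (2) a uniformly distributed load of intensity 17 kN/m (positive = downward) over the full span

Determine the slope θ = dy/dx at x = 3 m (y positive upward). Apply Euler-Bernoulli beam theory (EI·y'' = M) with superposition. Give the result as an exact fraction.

θ(3) = -6129/400000 rad

Load 1 — triangular load w₀=10 kN/m (0→w₀ over full span):
  θ_1 = (w₀Lx²/4-w₀L²x/3-w₀x⁴/(24L))/EI = (10·6·3²/4-10·6²·3/3-10·3⁴/(24·6))/50000 = -369/80000 rad
Load 2 — uniform load w=17 kN/m over full span:
  θ_2 = -wx(x²-3Lx+3L²)/(6EI) = -17·3·(3²-3·6·3+3·6²)/(6·50000) = -1071/100000 rad
Superposition: θ = Σ θ_i = -6129/400000 rad ≈ -0.015322 rad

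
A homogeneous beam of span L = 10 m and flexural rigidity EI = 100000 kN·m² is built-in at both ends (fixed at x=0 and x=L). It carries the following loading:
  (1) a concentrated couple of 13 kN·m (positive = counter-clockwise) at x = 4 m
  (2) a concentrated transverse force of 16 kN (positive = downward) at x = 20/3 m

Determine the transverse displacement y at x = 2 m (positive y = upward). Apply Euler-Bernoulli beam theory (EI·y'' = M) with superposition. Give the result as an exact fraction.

y(2) = -95159/506250000 m

Load 1 — applied couple M₀=13 kN·m at a=4 m (b=L-a=6):
  y_1 = (R_Ax³/6 - M_Ax²/2)/EI  [x≤a] with R_A=234/125, M_A=39/25 = ((234/125)·2³/6 - (39/25)·2²/2)/100000 = -39/6250000 m
Load 2 — point force P=16 kN at a=20/3 m (b=L-a=10/3):
  y_2 = -Pb²x²(3aL-(3a+b)x)/(6L³EI)  [x≤a] = -16·(10/3)²·2²·(3·(20/3)·10-(3·(20/3)+(10/3))·2)/(6·10³·100000) = -46/253125 m
Superposition: y = Σ y_i = -95159/506250000 m ≈ -0.000188 m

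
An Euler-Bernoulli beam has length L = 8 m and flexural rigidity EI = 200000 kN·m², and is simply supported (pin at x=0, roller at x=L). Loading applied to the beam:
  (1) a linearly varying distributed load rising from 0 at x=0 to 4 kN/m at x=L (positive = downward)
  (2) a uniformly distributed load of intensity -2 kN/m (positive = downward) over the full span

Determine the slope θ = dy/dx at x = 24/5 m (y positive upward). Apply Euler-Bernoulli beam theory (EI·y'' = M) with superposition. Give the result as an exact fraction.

θ(24/5) = -182/17578125 rad

Load 1 — triangular load w₀=4 kN/m (0→w₀ over full span):
  θ_1 = -w₀(7L⁴-30L²x²+15x⁴)/(360LEI) = -4·(7·8⁴-30·8²·(24/5)²+15·(24/5)⁴)/(360·8·200000) = 928/17578125 rad
Load 2 — uniform load w=-2 kN/m over full span:
  θ_2 = -w(L³-6Lx²+4x³)/(24EI) = -(-2)·(8³-6·8·(24/5)²+4·(24/5)³)/(24·200000) = -74/1171875 rad
Superposition: θ = Σ θ_i = -182/17578125 rad ≈ -0.000010 rad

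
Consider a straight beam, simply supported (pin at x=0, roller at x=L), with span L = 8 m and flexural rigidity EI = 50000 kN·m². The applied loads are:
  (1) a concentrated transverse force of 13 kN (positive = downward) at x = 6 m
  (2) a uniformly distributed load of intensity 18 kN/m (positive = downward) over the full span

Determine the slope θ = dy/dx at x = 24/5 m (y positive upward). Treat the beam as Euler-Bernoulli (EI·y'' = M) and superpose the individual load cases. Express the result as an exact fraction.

Load 1 — point force P=13 kN at a=6 m (b=L-a=2):
  θ_1 = -Pb(L²-b²-3x²)/(6LEI)  [x≤a] = -13·2·(8²-2²-3·(24/5)²)/(6·8·50000) = 247/2500000 rad
Load 2 — uniform load w=18 kN/m over full span:
  θ_2 = -w(L³-6Lx²+4x³)/(24EI) = -18·(8³-6·8·(24/5)²+4·(24/5)³)/(24·50000) = 888/390625 rad
Superposition: θ = Σ θ_i = 29651/12500000 rad ≈ 0.002372 rad

θ(24/5) = 29651/12500000 rad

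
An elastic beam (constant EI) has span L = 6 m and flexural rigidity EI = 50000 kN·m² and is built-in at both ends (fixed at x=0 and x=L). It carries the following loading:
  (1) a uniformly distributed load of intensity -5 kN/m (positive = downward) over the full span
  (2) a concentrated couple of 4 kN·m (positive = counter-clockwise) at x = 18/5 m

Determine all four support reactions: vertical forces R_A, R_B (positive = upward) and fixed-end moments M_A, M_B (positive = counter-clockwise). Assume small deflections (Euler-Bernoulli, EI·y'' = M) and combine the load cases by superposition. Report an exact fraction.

R_A = -351/25 kN, M_A = -343/25 kN·m, R_B = -399/25 kN, M_B = 387/25 kN·m

Load 1 — uniform load w=-5 kN/m over full span:
  R_A = wL/2 = (-5)·6/2 = -15 kN
  M_A = wL²/12 = (-5)·6²/12 = -15 kN·m
  R_B = wL/2 = (-5)·6/2 = -15 kN
  M_B = -wL²/12 = -(-5)·6²/12 = 15 kN·m
Load 2 — applied couple M₀=4 kN·m at a=18/5 m (b=L-a=12/5):
  R_A = 6M₀ab/L³ = 6·4·(18/5)·(12/5)/6³ = 24/25 kN
  M_A = M₀b(2a-b)/L² = 4·(12/5)·(2·(18/5)-(12/5))/6² = 32/25 kN·m
  R_B = -6M₀ab/L³ = -6·4·(18/5)·(12/5)/6³ = -24/25 kN
  M_B = M₀a(2b-a)/L² = 4·(18/5)·(2·(12/5)-(18/5))/6² = 12/25 kN·m
Superposition: R_A = -351/25 kN, M_A = -343/25 kN·m, R_B = -399/25 kN, M_B = 387/25 kN·m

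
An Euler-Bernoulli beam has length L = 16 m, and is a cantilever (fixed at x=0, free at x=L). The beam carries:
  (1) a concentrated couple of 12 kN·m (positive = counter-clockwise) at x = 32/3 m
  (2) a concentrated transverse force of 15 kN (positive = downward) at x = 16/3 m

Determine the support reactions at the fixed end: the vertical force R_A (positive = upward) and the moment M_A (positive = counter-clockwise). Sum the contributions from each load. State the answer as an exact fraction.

R_A = 15 kN, M_A = 68 kN·m

Load 1 — applied couple M₀=12 kN·m at a=32/3 m (b=L-a=16/3):
  R_A = 0 kN
  M_A = -M₀ = -12 kN·m
Load 2 — point force P=15 kN at a=16/3 m (b=L-a=32/3):
  R_A = P = 15 kN
  M_A = Pa = 15·(16/3) = 80 kN·m
Superposition: R_A = 15 kN, M_A = 68 kN·m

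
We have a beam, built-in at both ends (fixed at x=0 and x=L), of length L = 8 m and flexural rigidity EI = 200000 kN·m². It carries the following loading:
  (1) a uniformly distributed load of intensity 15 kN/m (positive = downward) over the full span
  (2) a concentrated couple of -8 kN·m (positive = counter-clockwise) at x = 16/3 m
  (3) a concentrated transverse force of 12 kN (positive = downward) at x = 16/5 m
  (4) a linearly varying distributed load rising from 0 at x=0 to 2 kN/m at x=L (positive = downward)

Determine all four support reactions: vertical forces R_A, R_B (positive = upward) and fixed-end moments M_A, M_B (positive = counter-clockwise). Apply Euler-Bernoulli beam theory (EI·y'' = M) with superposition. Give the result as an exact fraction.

R_A = 25816/375 kN, M_A = 11928/125 kN·m, R_B = 26684/375 kN, M_B = -11952/125 kN·m

Load 1 — uniform load w=15 kN/m over full span:
  R_A = wL/2 = 15·8/2 = 60 kN
  M_A = wL²/12 = 15·8²/12 = 80 kN·m
  R_B = wL/2 = 15·8/2 = 60 kN
  M_B = -wL²/12 = -15·8²/12 = -80 kN·m
Load 2 — applied couple M₀=-8 kN·m at a=16/3 m (b=L-a=8/3):
  R_A = 6M₀ab/L³ = 6·(-8)·(16/3)·(8/3)/8³ = -4/3 kN
  M_A = M₀b(2a-b)/L² = (-8)·(8/3)·(2·(16/3)-(8/3))/8² = -8/3 kN·m
  R_B = -6M₀ab/L³ = -6·(-8)·(16/3)·(8/3)/8³ = 4/3 kN
  M_B = M₀a(2b-a)/L² = (-8)·(16/3)·(2·(8/3)-(16/3))/8² = 0 kN·m
Load 3 — point force P=12 kN at a=16/5 m (b=L-a=24/5):
  R_A = Pb²(3a+b)/L³ = 12·(24/5)²·(3·(16/5)+(24/5))/8³ = 972/125 kN
  M_A = Pab²/L² = 12·(16/5)·(24/5)²/8² = 1728/125 kN·m
  R_B = Pa²(a+3b)/L³ = 12·(16/5)²·((16/5)+3·(24/5))/8³ = 528/125 kN
  M_B = -Pa²b/L² = -12·(16/5)²·(24/5)/8² = -1152/125 kN·m
Load 4 — triangular load w₀=2 kN/m (0→w₀ over full span):
  R_A = 3w₀L/20 = 3·2·8/20 = 12/5 kN
  M_A = w₀L²/30 = 2·8²/30 = 64/15 kN·m
  R_B = 7w₀L/20 = 7·2·8/20 = 28/5 kN
  M_B = -w₀L²/20 = -2·8²/20 = -32/5 kN·m
Superposition: R_A = 25816/375 kN, M_A = 11928/125 kN·m, R_B = 26684/375 kN, M_B = -11952/125 kN·m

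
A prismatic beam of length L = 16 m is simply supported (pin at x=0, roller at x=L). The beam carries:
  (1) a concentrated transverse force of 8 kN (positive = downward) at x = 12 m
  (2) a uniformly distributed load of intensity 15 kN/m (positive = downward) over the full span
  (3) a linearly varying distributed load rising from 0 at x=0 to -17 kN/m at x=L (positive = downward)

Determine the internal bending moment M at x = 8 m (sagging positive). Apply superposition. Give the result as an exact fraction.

Load 1 — point force P=8 kN at a=12 m (b=L-a=4):
  M_1 = Pbx/L  [x≤a] = 8·4·8/16 = 16 kN·m
Load 2 — uniform load w=15 kN/m over full span:
  M_2 = wx(L-x)/2 = 15·8·(16-8)/2 = 480 kN·m
Load 3 — triangular load w₀=-17 kN/m (0→w₀ over full span):
  M_3 = w₀Lx/6 - w₀x³/(6L) = (-17)·16·8/6 - (-17)·8³/(6·16) = -272 kN·m
Superposition: M = Σ M_i = 224 kN·m ≈ 224.000000 kN·m

M(8) = 224 kN·m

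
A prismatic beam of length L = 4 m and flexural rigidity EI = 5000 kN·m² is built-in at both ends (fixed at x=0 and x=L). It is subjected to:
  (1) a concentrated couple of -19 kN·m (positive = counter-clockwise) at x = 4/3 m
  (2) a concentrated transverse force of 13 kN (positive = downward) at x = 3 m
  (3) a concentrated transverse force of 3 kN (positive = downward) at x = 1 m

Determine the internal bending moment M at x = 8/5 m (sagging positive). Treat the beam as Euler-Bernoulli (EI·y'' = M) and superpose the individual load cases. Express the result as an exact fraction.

Load 1 — applied couple M₀=-19 kN·m at a=4/3 m (b=L-a=8/3):
  M_1 = R_Ax - M_A - M₀  [x>a] with R_A=-19/3, M_A=0 = (-19/3)·(8/5) - 0 - (-19) = 133/15 kN·m
Load 2 — point force P=13 kN at a=3 m (b=L-a=1):
  M_2 = Pb²(3a+b)x/L³ - Pab²/L²  [x≤a] = 13·1²·(3·3+1)·(8/5)/4³ - 13·3·1²/4² = 13/16 kN·m
Load 3 — point force P=3 kN at a=1 m (b=L-a=3):
  M_3 = Pa²(a+3b)(L-x)/L³ - Pa²b/L²  [x>a] = 3·1²·(1+3·3)·(4-(8/5))/4³ - 3·1²·3/4² = 9/16 kN·m
Superposition: M = Σ M_i = 1229/120 kN·m ≈ 10.241667 kN·m

M(8/5) = 1229/120 kN·m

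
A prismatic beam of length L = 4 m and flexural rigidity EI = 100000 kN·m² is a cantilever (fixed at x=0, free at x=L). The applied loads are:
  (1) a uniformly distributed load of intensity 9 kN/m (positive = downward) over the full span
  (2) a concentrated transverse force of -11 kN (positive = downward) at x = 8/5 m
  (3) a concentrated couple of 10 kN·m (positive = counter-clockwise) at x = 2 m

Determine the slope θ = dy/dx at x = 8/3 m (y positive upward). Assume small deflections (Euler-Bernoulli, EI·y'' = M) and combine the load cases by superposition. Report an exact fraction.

θ(8/3) = -3283/5625000 rad

Load 1 — uniform load w=9 kN/m over full span:
  θ_1 = -wx(x²-3Lx+3L²)/(6EI) = -9·(8/3)·((8/3)²-3·4·(8/3)+3·4²)/(6·100000) = -26/28125 rad
Load 2 — point force P=-11 kN at a=8/5 m (b=L-a=12/5):
  θ_2 = -Pa²/(2EI)  [x>a] = -(-11)·(8/5)²/(2·100000) = 11/78125 rad
Load 3 — applied couple M₀=10 kN·m at a=2 m (b=L-a=2):
  θ_3 = M₀a/EI  [x>a] = 10·2/100000 = 1/5000 rad
Superposition: θ = Σ θ_i = -3283/5625000 rad ≈ -0.000584 rad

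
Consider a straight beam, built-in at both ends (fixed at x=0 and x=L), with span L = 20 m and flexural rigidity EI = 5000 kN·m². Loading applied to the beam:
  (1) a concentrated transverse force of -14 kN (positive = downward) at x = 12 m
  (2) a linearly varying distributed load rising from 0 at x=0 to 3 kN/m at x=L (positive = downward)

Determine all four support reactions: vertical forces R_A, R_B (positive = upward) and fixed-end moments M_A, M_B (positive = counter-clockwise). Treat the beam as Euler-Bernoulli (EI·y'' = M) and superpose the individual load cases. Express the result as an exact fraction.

R_A = 509/125 kN, M_A = 328/25 kN·m, R_B = 1491/125 kN, M_B = -492/25 kN·m

Load 1 — point force P=-14 kN at a=12 m (b=L-a=8):
  R_A = Pb²(3a+b)/L³ = (-14)·8²·(3·12+8)/20³ = -616/125 kN
  M_A = Pab²/L² = (-14)·12·8²/20² = -672/25 kN·m
  R_B = Pa²(a+3b)/L³ = (-14)·12²·(12+3·8)/20³ = -1134/125 kN
  M_B = -Pa²b/L² = -(-14)·12²·8/20² = 1008/25 kN·m
Load 2 — triangular load w₀=3 kN/m (0→w₀ over full span):
  R_A = 3w₀L/20 = 3·3·20/20 = 9 kN
  M_A = w₀L²/30 = 3·20²/30 = 40 kN·m
  R_B = 7w₀L/20 = 7·3·20/20 = 21 kN
  M_B = -w₀L²/20 = -3·20²/20 = -60 kN·m
Superposition: R_A = 509/125 kN, M_A = 328/25 kN·m, R_B = 1491/125 kN, M_B = -492/25 kN·m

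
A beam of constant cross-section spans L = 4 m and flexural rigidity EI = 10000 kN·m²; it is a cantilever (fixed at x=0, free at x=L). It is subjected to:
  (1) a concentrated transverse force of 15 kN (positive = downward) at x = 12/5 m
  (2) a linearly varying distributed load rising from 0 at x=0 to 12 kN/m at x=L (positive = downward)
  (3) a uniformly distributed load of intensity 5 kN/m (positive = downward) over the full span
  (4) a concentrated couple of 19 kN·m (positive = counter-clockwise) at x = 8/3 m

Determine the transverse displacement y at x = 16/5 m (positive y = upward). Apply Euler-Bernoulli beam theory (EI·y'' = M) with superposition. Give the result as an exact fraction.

y(16/5) = -2913728/87890625 m

Load 1 — point force P=15 kN at a=12/5 m (b=L-a=8/5):
  y_1 = -Pa²(3x-a)/(6EI)  [x>a] = -15·(12/5)²·(3·(16/5)-(12/5))/(6·10000) = -162/15625 m
Load 2 — triangular load w₀=12 kN/m (0→w₀ over full span):
  y_2 = (w₀Lx³/12-w₀L²x²/6-w₀x⁵/(120L))/EI = (12·4·(16/5)³/12-12·4²·(16/5)²/6-12·(16/5)⁵/(120·4))/10000 = -200192/9765625 m
Load 3 — uniform load w=5 kN/m over full span:
  y_3 = -wx²(x²-4Lx+6L²)/(24EI) = -5·(16/5)²·((16/5)²-4·4·(16/5)+6·4²)/(24·10000) = -2752/234375 m
Load 4 — applied couple M₀=19 kN·m at a=8/3 m (b=L-a=4/3):
  y_4 = M₀a(2x-a)/(2EI)  [x>a] = 19·(8/3)·(2·(16/5)-(8/3))/(2·10000) = 266/28125 m
Superposition: y = Σ y_i = -2913728/87890625 m ≈ -0.033152 m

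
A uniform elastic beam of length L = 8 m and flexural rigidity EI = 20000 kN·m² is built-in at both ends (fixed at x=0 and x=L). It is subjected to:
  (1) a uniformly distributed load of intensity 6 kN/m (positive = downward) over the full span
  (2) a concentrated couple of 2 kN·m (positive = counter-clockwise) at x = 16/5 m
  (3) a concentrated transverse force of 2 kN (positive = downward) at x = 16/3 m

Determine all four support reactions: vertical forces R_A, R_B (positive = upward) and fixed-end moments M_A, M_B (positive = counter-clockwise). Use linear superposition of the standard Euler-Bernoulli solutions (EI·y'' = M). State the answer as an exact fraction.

Load 1 — uniform load w=6 kN/m over full span:
  R_A = wL/2 = 6·8/2 = 24 kN
  M_A = wL²/12 = 6·8²/12 = 32 kN·m
  R_B = wL/2 = 6·8/2 = 24 kN
  M_B = -wL²/12 = -6·8²/12 = -32 kN·m
Load 2 — applied couple M₀=2 kN·m at a=16/5 m (b=L-a=24/5):
  R_A = 6M₀ab/L³ = 6·2·(16/5)·(24/5)/8³ = 9/25 kN
  M_A = M₀b(2a-b)/L² = 2·(24/5)·(2·(16/5)-(24/5))/8² = 6/25 kN·m
  R_B = -6M₀ab/L³ = -6·2·(16/5)·(24/5)/8³ = -9/25 kN
  M_B = M₀a(2b-a)/L² = 2·(16/5)·(2·(24/5)-(16/5))/8² = 16/25 kN·m
Load 3 — point force P=2 kN at a=16/3 m (b=L-a=8/3):
  R_A = Pb²(3a+b)/L³ = 2·(8/3)²·(3·(16/3)+(8/3))/8³ = 14/27 kN
  M_A = Pab²/L² = 2·(16/3)·(8/3)²/8² = 32/27 kN·m
  R_B = Pa²(a+3b)/L³ = 2·(16/3)²·((16/3)+3·(8/3))/8³ = 40/27 kN
  M_B = -Pa²b/L² = -2·(16/3)²·(8/3)/8² = -64/27 kN·m
Superposition: R_A = 16793/675 kN, M_A = 22562/675 kN·m, R_B = 16957/675 kN, M_B = -22768/675 kN·m

R_A = 16793/675 kN, M_A = 22562/675 kN·m, R_B = 16957/675 kN, M_B = -22768/675 kN·m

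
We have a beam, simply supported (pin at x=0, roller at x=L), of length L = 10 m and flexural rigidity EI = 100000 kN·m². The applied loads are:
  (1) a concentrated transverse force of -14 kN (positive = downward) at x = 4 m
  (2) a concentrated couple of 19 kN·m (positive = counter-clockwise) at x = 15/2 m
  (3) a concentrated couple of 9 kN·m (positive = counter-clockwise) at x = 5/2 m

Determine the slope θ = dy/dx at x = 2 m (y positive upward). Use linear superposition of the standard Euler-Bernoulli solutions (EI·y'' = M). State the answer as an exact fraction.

θ(2) = 3779/6000000 rad

Load 1 — point force P=-14 kN at a=4 m (b=L-a=6):
  θ_1 = -Pb(L²-b²-3x²)/(6LEI)  [x≤a] = -(-14)·6·(10²-6²-3·2²)/(6·10·100000) = 91/125000 rad
Load 2 — applied couple M₀=19 kN·m at a=15/2 m (b=L-a=5/2):
  θ_2 = (M₀x²/(2L)+C₁)/EI  [x≤a] with C₁=M₀(3b²-L²)/(6L)=-1235/48 = (19·2²/(2·10)+(-1235/48))/100000 = -5263/24000000 rad
Load 3 — applied couple M₀=9 kN·m at a=5/2 m (b=L-a=15/2):
  θ_3 = (M₀x²/(2L)+C₁)/EI  [x≤a] with C₁=M₀(3b²-L²)/(6L)=165/16 = (9·2²/(2·10)+(165/16))/100000 = 969/8000000 rad
Superposition: θ = Σ θ_i = 3779/6000000 rad ≈ 0.000630 rad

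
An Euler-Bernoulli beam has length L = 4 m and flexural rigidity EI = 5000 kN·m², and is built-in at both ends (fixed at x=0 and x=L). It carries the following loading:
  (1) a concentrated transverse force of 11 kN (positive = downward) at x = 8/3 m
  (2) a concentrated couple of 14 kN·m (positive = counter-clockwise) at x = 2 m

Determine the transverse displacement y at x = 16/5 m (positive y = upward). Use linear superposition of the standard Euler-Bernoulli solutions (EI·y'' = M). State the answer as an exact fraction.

Load 1 — point force P=11 kN at a=8/3 m (b=L-a=4/3):
  y_1 = -Pa²(L-x)²(3bL-(3b+a)(L-x))/(6L³EI)  [x>a] = -11·(8/3)²·(4-(16/5))²·(3·(4/3)·4-(3·(4/3)+(8/3))·(4-(16/5)))/(6·4³·5000) = -352/1265625 m
Load 2 — applied couple M₀=14 kN·m at a=2 m (b=L-a=2):
  y_2 = (R_Ax³/6 - M_Ax²/2 - M₀(x-a)²/2)/EI  [x>a] with R_A=21/4, M_A=7/2 = ((21/4)·(16/5)³/6 - (7/2)·(16/5)²/2 - 14·((16/5)-2)²/2)/5000 = 21/156250 m
Superposition: y = Σ y_i = -1819/12656250 m ≈ -0.000144 m

y(16/5) = -1819/12656250 m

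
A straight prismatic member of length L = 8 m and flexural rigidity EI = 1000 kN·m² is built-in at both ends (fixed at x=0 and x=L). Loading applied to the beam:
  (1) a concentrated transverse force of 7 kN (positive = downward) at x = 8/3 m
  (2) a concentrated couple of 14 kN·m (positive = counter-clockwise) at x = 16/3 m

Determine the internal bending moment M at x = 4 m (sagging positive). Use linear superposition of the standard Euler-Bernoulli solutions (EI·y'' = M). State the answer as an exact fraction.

M(4) = 70/9 kN·m

Load 1 — point force P=7 kN at a=8/3 m (b=L-a=16/3):
  M_1 = Pa²(a+3b)(L-x)/L³ - Pa²b/L²  [x>a] = 7·(8/3)²·((8/3)+3·(16/3))·(8-4)/8³ - 7·(8/3)²·(16/3)/8² = 28/9 kN·m
Load 2 — applied couple M₀=14 kN·m at a=16/3 m (b=L-a=8/3):
  M_2 = R_Ax - M_A  [x≤a] with R_A=7/3, M_A=14/3 = (7/3)·4 - (14/3) = 14/3 kN·m
Superposition: M = Σ M_i = 70/9 kN·m ≈ 7.777778 kN·m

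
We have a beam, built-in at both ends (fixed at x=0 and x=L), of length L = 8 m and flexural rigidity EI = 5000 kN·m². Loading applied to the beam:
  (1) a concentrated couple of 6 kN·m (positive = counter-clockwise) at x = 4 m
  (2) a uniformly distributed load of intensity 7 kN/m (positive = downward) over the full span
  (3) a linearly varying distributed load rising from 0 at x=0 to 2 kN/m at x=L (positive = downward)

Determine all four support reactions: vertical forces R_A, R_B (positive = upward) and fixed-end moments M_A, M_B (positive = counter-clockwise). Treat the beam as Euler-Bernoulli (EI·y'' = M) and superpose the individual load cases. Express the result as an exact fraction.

R_A = 1261/40 kN, M_A = 431/10 kN·m, R_B = 1299/40 kN, M_B = -1267/30 kN·m

Load 1 — applied couple M₀=6 kN·m at a=4 m (b=L-a=4):
  R_A = 6M₀ab/L³ = 6·6·4·4/8³ = 9/8 kN
  M_A = M₀b(2a-b)/L² = 6·4·(2·4-4)/8² = 3/2 kN·m
  R_B = -6M₀ab/L³ = -6·6·4·4/8³ = -9/8 kN
  M_B = M₀a(2b-a)/L² = 6·4·(2·4-4)/8² = 3/2 kN·m
Load 2 — uniform load w=7 kN/m over full span:
  R_A = wL/2 = 7·8/2 = 28 kN
  M_A = wL²/12 = 7·8²/12 = 112/3 kN·m
  R_B = wL/2 = 7·8/2 = 28 kN
  M_B = -wL²/12 = -7·8²/12 = -112/3 kN·m
Load 3 — triangular load w₀=2 kN/m (0→w₀ over full span):
  R_A = 3w₀L/20 = 3·2·8/20 = 12/5 kN
  M_A = w₀L²/30 = 2·8²/30 = 64/15 kN·m
  R_B = 7w₀L/20 = 7·2·8/20 = 28/5 kN
  M_B = -w₀L²/20 = -2·8²/20 = -32/5 kN·m
Superposition: R_A = 1261/40 kN, M_A = 431/10 kN·m, R_B = 1299/40 kN, M_B = -1267/30 kN·m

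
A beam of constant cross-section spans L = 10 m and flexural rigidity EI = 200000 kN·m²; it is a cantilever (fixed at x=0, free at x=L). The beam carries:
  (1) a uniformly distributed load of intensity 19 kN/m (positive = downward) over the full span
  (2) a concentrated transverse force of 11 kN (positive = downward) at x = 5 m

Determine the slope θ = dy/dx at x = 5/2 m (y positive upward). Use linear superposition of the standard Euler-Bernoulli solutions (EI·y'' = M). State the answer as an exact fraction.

θ(5/2) = -3713/384000 rad

Load 1 — uniform load w=19 kN/m over full span:
  θ_1 = -wx(x²-3Lx+3L²)/(6EI) = -19·(5/2)·((5/2)²-3·10·(5/2)+3·10²)/(6·200000) = -703/76800 rad
Load 2 — point force P=11 kN at a=5 m (b=L-a=5):
  θ_2 = -Px(2a-x)/(2EI)  [x≤a] = -11·(5/2)·(2·5-(5/2))/(2·200000) = -33/64000 rad
Superposition: θ = Σ θ_i = -3713/384000 rad ≈ -0.009669 rad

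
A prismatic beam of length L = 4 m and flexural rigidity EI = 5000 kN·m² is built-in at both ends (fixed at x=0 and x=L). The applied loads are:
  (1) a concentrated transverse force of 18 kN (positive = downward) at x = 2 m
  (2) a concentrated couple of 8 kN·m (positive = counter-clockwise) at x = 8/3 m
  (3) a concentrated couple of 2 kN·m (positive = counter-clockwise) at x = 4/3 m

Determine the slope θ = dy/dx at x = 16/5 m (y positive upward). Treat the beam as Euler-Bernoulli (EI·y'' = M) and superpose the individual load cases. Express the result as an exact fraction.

θ(16/5) = 91/93750 rad

Load 1 — point force P=18 kN at a=2 m (b=L-a=2):
  θ_1 = Pa²(L-x)(2bL-(3b+a)(L-x))/(2L³EI)  [x>a] = 18·2²·(4-(16/5))·(2·2·4-(3·2+2)·(4-(16/5)))/(2·4³·5000) = 27/31250 rad
Load 2 — applied couple M₀=8 kN·m at a=8/3 m (b=L-a=4/3):
  θ_2 = (R_Ax²/2 - M_Ax - M₀(x-a))/EI  [x>a] with R_A=8/3, M_A=8/3 = ((8/3)·(16/5)²/2 - (8/3)·(16/5) - 8·((16/5)-(8/3)))/5000 = 8/46875 rad
Load 3 — applied couple M₀=2 kN·m at a=4/3 m (b=L-a=8/3):
  θ_3 = (R_Ax²/2 - M_Ax - M₀(x-a))/EI  [x>a] with R_A=2/3, M_A=0 = ((2/3)·(16/5)²/2 - 0·(16/5) - 2·((16/5)-(4/3)))/5000 = -1/15625 rad
Superposition: θ = Σ θ_i = 91/93750 rad ≈ 0.000971 rad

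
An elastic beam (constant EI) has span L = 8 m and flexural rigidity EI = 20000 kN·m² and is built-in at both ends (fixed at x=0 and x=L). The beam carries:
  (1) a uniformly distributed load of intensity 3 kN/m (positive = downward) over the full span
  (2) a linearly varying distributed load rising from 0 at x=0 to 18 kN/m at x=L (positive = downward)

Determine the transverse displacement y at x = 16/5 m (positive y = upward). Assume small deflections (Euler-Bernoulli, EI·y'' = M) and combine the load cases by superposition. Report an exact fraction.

Load 1 — uniform load w=3 kN/m over full span:
  y_1 = -wx²(L-x)²/(24EI) = -3·(16/5)²·(8-(16/5))²/(24·20000) = -576/390625 m
Load 2 — triangular load w₀=18 kN/m (0→w₀ over full span):
  y_2 = -w₀x²(L-x)²(x+2L)/(120LEI) = -18·(16/5)²·(8-(16/5))²·((16/5)+2·8)/(120·8·20000) = -41472/9765625 m
Superposition: y = Σ y_i = -55872/9765625 m ≈ -0.005721 m

y(16/5) = -55872/9765625 m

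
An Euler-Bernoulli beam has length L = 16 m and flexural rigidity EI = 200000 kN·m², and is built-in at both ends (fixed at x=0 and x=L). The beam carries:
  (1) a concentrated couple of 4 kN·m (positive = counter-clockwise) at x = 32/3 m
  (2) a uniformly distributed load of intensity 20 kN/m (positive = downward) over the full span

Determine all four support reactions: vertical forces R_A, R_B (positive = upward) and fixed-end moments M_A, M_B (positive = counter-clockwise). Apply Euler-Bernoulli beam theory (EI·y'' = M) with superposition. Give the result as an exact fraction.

R_A = 481/3 kN, M_A = 428 kN·m, R_B = 479/3 kN, M_B = -1280/3 kN·m

Load 1 — applied couple M₀=4 kN·m at a=32/3 m (b=L-a=16/3):
  R_A = 6M₀ab/L³ = 6·4·(32/3)·(16/3)/16³ = 1/3 kN
  M_A = M₀b(2a-b)/L² = 4·(16/3)·(2·(32/3)-(16/3))/16² = 4/3 kN·m
  R_B = -6M₀ab/L³ = -6·4·(32/3)·(16/3)/16³ = -1/3 kN
  M_B = M₀a(2b-a)/L² = 4·(32/3)·(2·(16/3)-(32/3))/16² = 0 kN·m
Load 2 — uniform load w=20 kN/m over full span:
  R_A = wL/2 = 20·16/2 = 160 kN
  M_A = wL²/12 = 20·16²/12 = 1280/3 kN·m
  R_B = wL/2 = 20·16/2 = 160 kN
  M_B = -wL²/12 = -20·16²/12 = -1280/3 kN·m
Superposition: R_A = 481/3 kN, M_A = 428 kN·m, R_B = 479/3 kN, M_B = -1280/3 kN·m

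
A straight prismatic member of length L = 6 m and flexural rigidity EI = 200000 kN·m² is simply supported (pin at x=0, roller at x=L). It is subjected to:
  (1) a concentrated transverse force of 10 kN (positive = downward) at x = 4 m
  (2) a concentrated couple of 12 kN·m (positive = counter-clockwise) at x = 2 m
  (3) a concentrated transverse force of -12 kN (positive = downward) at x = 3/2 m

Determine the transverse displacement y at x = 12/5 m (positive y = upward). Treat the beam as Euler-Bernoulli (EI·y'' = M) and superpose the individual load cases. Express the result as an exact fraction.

y(12/5) = 941/12000000 m

Load 1 — point force P=10 kN at a=4 m (b=L-a=2):
  y_1 = -Pbx(L²-b²-x²)/(6LEI)  [x≤a] = -10·2·(12/5)·(6²-2²-(12/5)²)/(6·6·200000) = -41/234375 m
Load 2 — applied couple M₀=12 kN·m at a=2 m (b=L-a=4):
  y_2 = (M₀x³/(6L)-M₀(x-a)²/2+C₁x)/EI  [x>a] with C₁=M₀(3b²-L²)/(6L)=4 = (12·(12/5)³/(6·6)-12·((12/5)-2)²/2+4·(12/5))/200000 = 207/3125000 m
Load 3 — point force P=-12 kN at a=3/2 m (b=L-a=9/2):
  y_3 = -Pa(L-x)(2Lx-a²-x²)/(6LEI)  [x>a] = -(-12)·(3/2)·(6-(12/5))·(2·6·(12/5)-(3/2)²-(12/5)²)/(6·6·200000) = 18711/100000000 m
Superposition: y = Σ y_i = 941/12000000 m ≈ 0.000078 m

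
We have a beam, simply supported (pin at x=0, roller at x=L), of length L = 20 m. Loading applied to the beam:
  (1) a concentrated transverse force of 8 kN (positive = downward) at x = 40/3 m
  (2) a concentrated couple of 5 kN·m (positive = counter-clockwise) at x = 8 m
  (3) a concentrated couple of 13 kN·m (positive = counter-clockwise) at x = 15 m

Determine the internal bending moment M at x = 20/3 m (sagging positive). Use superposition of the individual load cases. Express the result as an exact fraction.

Load 1 — point force P=8 kN at a=40/3 m (b=L-a=20/3):
  M_1 = Pbx/L  [x≤a] = 8·(20/3)·(20/3)/20 = 160/9 kN·m
Load 2 — applied couple M₀=5 kN·m at a=8 m (b=L-a=12):
  M_2 = M₀x/L  [x≤a] = 5·(20/3)/20 = 5/3 kN·m
Load 3 — applied couple M₀=13 kN·m at a=15 m (b=L-a=5):
  M_3 = M₀x/L  [x≤a] = 13·(20/3)/20 = 13/3 kN·m
Superposition: M = Σ M_i = 214/9 kN·m ≈ 23.777778 kN·m

M(20/3) = 214/9 kN·m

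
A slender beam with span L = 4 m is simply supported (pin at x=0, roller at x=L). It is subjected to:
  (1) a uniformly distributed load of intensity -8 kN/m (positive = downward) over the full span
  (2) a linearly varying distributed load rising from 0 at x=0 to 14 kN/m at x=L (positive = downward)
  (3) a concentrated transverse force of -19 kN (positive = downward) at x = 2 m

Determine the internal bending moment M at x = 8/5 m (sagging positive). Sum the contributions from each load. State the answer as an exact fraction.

Load 1 — uniform load w=-8 kN/m over full span:
  M_1 = wx(L-x)/2 = (-8)·(8/5)·(4-(8/5))/2 = -384/25 kN·m
Load 2 — triangular load w₀=14 kN/m (0→w₀ over full span):
  M_2 = w₀Lx/6 - w₀x³/(6L) = 14·4·(8/5)/6 - 14·(8/5)³/(6·4) = 1568/125 kN·m
Load 3 — point force P=-19 kN at a=2 m (b=L-a=2):
  M_3 = Pbx/L  [x≤a] = (-19)·2·(8/5)/4 = -76/5 kN·m
Superposition: M = Σ M_i = -2252/125 kN·m ≈ -18.016000 kN·m

M(8/5) = -2252/125 kN·m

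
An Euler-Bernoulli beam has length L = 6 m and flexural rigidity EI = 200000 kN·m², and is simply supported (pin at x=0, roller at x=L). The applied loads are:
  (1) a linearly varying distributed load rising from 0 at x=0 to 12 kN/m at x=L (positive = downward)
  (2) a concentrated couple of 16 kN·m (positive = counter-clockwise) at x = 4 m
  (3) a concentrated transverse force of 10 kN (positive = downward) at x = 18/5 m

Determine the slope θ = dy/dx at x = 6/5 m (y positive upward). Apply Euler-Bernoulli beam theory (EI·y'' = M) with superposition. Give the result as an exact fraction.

θ(6/5) = -1991/5859375 rad

Load 1 — triangular load w₀=12 kN/m (0→w₀ over full span):
  θ_1 = -w₀(7L⁴-30L²x²+15x⁴)/(360LEI) = -12·(7·6⁴-30·6²·(6/5)²+15·(6/5)⁴)/(360·6·200000) = -819/3906250 rad
Load 2 — applied couple M₀=16 kN·m at a=4 m (b=L-a=2):
  θ_2 = (M₀x²/(2L)+C₁)/EI  [x≤a] with C₁=M₀(3b²-L²)/(6L)=-32/3 = (16·(6/5)²/(2·6)+(-32/3))/200000 = -41/937500 rad
Load 3 — point force P=10 kN at a=18/5 m (b=L-a=12/5):
  θ_3 = -Pb(L²-b²-3x²)/(6LEI)  [x≤a] = -10·(12/5)·(6²-(12/5)²-3·(6/5)²)/(6·6·200000) = -27/312500 rad
Superposition: θ = Σ θ_i = -1991/5859375 rad ≈ -0.000340 rad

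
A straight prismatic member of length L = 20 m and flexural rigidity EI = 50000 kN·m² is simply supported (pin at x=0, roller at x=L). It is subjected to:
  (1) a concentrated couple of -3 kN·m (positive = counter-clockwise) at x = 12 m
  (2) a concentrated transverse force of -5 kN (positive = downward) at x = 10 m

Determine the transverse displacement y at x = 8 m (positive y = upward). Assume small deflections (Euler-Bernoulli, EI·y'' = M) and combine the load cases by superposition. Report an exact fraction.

y(8) = 1529/93750 m

Load 1 — applied couple M₀=-3 kN·m at a=12 m (b=L-a=8):
  y_1 = (M₀x³/(6L)+C₁x)/EI  [x≤a] with C₁=M₀(3b²-L²)/(6L)=26/5 = ((-3)·8³/(6·20)+(26/5)·8)/50000 = 9/15625 m
Load 2 — point force P=-5 kN at a=10 m (b=L-a=10):
  y_2 = -Pbx(L²-b²-x²)/(6LEI)  [x≤a] = -(-5)·10·8·(20²-10²-8²)/(6·20·50000) = 59/3750 m
Superposition: y = Σ y_i = 1529/93750 m ≈ 0.016309 m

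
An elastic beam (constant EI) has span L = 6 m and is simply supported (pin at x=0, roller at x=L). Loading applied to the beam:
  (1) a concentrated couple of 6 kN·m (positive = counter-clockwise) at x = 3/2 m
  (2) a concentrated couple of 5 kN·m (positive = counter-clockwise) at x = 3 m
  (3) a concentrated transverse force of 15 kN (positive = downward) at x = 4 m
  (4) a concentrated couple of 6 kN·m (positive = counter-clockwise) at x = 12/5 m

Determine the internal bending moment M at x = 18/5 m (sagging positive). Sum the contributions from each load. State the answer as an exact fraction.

M(18/5) = 56/5 kN·m

Load 1 — applied couple M₀=6 kN·m at a=3/2 m (b=L-a=9/2):
  M_1 = M₀x/L - M₀  [x>a] = 6·(18/5)/6 - 6 = -12/5 kN·m
Load 2 — applied couple M₀=5 kN·m at a=3 m (b=L-a=3):
  M_2 = M₀x/L - M₀  [x>a] = 5·(18/5)/6 - 5 = -2 kN·m
Load 3 — point force P=15 kN at a=4 m (b=L-a=2):
  M_3 = Pbx/L  [x≤a] = 15·2·(18/5)/6 = 18 kN·m
Load 4 — applied couple M₀=6 kN·m at a=12/5 m (b=L-a=18/5):
  M_4 = M₀x/L - M₀  [x>a] = 6·(18/5)/6 - 6 = -12/5 kN·m
Superposition: M = Σ M_i = 56/5 kN·m ≈ 11.200000 kN·m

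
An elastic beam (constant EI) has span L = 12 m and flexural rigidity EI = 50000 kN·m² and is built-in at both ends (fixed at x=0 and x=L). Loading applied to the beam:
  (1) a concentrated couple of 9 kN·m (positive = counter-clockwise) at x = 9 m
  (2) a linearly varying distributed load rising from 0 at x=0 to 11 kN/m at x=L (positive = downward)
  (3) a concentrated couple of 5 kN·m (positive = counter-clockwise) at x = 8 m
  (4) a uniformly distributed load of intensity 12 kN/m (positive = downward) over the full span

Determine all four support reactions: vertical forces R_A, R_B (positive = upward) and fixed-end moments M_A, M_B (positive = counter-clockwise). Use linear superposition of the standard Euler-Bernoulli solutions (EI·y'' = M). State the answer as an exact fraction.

R_A = 134207/1440 kN, M_A = 48307/240 kN·m, R_B = 168193/1440 kN, M_B = -17991/80 kN·m

Load 1 — applied couple M₀=9 kN·m at a=9 m (b=L-a=3):
  R_A = 6M₀ab/L³ = 6·9·9·3/12³ = 27/32 kN
  M_A = M₀b(2a-b)/L² = 9·3·(2·9-3)/12² = 45/16 kN·m
  R_B = -6M₀ab/L³ = -6·9·9·3/12³ = -27/32 kN
  M_B = M₀a(2b-a)/L² = 9·9·(2·3-9)/12² = -27/16 kN·m
Load 2 — triangular load w₀=11 kN/m (0→w₀ over full span):
  R_A = 3w₀L/20 = 3·11·12/20 = 99/5 kN
  M_A = w₀L²/30 = 11·12²/30 = 264/5 kN·m
  R_B = 7w₀L/20 = 7·11·12/20 = 231/5 kN
  M_B = -w₀L²/20 = -11·12²/20 = -396/5 kN·m
Load 3 — applied couple M₀=5 kN·m at a=8 m (b=L-a=4):
  R_A = 6M₀ab/L³ = 6·5·8·4/12³ = 5/9 kN
  M_A = M₀b(2a-b)/L² = 5·4·(2·8-4)/12² = 5/3 kN·m
  R_B = -6M₀ab/L³ = -6·5·8·4/12³ = -5/9 kN
  M_B = M₀a(2b-a)/L² = 5·8·(2·4-8)/12² = 0 kN·m
Load 4 — uniform load w=12 kN/m over full span:
  R_A = wL/2 = 12·12/2 = 72 kN
  M_A = wL²/12 = 12·12²/12 = 144 kN·m
  R_B = wL/2 = 12·12/2 = 72 kN
  M_B = -wL²/12 = -12·12²/12 = -144 kN·m
Superposition: R_A = 134207/1440 kN, M_A = 48307/240 kN·m, R_B = 168193/1440 kN, M_B = -17991/80 kN·m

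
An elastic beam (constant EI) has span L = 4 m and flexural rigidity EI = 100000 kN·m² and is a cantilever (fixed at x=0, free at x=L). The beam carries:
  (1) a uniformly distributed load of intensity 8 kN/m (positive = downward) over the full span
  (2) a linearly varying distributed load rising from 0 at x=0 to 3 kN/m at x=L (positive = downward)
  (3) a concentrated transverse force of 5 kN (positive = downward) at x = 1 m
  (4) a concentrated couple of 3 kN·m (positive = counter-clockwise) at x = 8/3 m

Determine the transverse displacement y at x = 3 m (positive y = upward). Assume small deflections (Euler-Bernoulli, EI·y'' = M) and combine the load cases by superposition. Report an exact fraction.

Load 1 — uniform load w=8 kN/m over full span:
  y_1 = -wx²(x²-4Lx+6L²)/(24EI) = -8·3²·(3²-4·4·3+6·4²)/(24·100000) = -171/100000 m
Load 2 — triangular load w₀=3 kN/m (0→w₀ over full span):
  y_2 = (w₀Lx³/12-w₀L²x²/6-w₀x⁵/(120L))/EI = (3·4·3³/12-3·4²·3²/6-3·3⁵/(120·4))/100000 = -7443/16000000 m
Load 3 — point force P=5 kN at a=1 m (b=L-a=3):
  y_3 = -Pa²(3x-a)/(6EI)  [x>a] = -5·1²·(3·3-1)/(6·100000) = -1/15000 m
Load 4 — applied couple M₀=3 kN·m at a=8/3 m (b=L-a=4/3):
  y_4 = M₀a(2x-a)/(2EI)  [x>a] = 3·(8/3)·(2·3-(8/3))/(2·100000) = 1/7500 m
Superposition: y = Σ y_i = -101209/48000000 m ≈ -0.002109 m

y(3) = -101209/48000000 m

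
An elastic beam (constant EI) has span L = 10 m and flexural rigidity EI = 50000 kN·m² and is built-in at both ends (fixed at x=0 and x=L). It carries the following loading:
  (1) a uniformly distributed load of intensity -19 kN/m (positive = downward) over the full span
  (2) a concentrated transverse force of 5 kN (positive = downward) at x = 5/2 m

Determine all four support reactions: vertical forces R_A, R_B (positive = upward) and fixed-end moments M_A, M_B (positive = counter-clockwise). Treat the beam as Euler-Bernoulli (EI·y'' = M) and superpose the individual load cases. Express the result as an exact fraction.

R_A = -2905/32 kN, M_A = -14525/96 kN·m, R_B = -3015/32 kN, M_B = 14975/96 kN·m

Load 1 — uniform load w=-19 kN/m over full span:
  R_A = wL/2 = (-19)·10/2 = -95 kN
  M_A = wL²/12 = (-19)·10²/12 = -475/3 kN·m
  R_B = wL/2 = (-19)·10/2 = -95 kN
  M_B = -wL²/12 = -(-19)·10²/12 = 475/3 kN·m
Load 2 — point force P=5 kN at a=5/2 m (b=L-a=15/2):
  R_A = Pb²(3a+b)/L³ = 5·(15/2)²·(3·(5/2)+(15/2))/10³ = 135/32 kN
  M_A = Pab²/L² = 5·(5/2)·(15/2)²/10² = 225/32 kN·m
  R_B = Pa²(a+3b)/L³ = 5·(5/2)²·((5/2)+3·(15/2))/10³ = 25/32 kN
  M_B = -Pa²b/L² = -5·(5/2)²·(15/2)/10² = -75/32 kN·m
Superposition: R_A = -2905/32 kN, M_A = -14525/96 kN·m, R_B = -3015/32 kN, M_B = 14975/96 kN·m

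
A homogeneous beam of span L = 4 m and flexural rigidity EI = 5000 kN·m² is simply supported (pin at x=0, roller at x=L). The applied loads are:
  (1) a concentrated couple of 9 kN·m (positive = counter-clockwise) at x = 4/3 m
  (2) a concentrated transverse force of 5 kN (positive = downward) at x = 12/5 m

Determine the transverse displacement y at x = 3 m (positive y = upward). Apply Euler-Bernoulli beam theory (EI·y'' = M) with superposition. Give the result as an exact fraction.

y(3) = -199/1000000 m

Load 1 — applied couple M₀=9 kN·m at a=4/3 m (b=L-a=8/3):
  y_1 = (M₀x³/(6L)-M₀(x-a)²/2+C₁x)/EI  [x>a] with C₁=M₀(3b²-L²)/(6L)=2 = (9·3³/(6·4)-9·(3-(4/3))²/2+2·3)/5000 = 29/40000 m
Load 2 — point force P=5 kN at a=12/5 m (b=L-a=8/5):
  y_2 = -Pa(L-x)(2Lx-a²-x²)/(6LEI)  [x>a] = -5·(12/5)·(4-3)·(2·4·3-(12/5)²-3²)/(6·4·5000) = -231/250000 m
Superposition: y = Σ y_i = -199/1000000 m ≈ -0.000199 m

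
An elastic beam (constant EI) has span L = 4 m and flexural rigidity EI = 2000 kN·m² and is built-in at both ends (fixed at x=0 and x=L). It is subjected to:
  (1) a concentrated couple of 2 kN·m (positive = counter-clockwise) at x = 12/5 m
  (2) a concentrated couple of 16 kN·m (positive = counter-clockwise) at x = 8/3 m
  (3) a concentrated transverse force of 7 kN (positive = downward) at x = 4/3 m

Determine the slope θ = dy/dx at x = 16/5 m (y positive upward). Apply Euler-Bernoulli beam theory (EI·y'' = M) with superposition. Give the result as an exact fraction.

Load 1 — applied couple M₀=2 kN·m at a=12/5 m (b=L-a=8/5):
  θ_1 = (R_Ax²/2 - M_Ax - M₀(x-a))/EI  [x>a] with R_A=18/25, M_A=16/25 = ((18/25)·(16/5)²/2 - (16/25)·(16/5) - 2·((16/5)-(12/5)))/2000 = 3/156250 rad
Load 2 — applied couple M₀=16 kN·m at a=8/3 m (b=L-a=4/3):
  θ_2 = (R_Ax²/2 - M_Ax - M₀(x-a))/EI  [x>a] with R_A=16/3, M_A=16/3 = ((16/3)·(16/5)²/2 - (16/3)·(16/5) - 16·((16/5)-(8/3)))/2000 = 8/9375 rad
Load 3 — point force P=7 kN at a=4/3 m (b=L-a=8/3):
  θ_3 = Pa²(L-x)(2bL-(3b+a)(L-x))/(2L³EI)  [x>a] = 7·(4/3)²·(4-(16/5))·(2·(8/3)·4-(3·(8/3)+(4/3))·(4-(16/5)))/(2·4³·2000) = 91/168750 rad
Superposition: θ = Σ θ_i = 2978/2109375 rad ≈ 0.001412 rad

θ(16/5) = 2978/2109375 rad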